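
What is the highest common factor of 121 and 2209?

Euclid: 2209 = 18·121 + 31; 121 = 3·31 + 28; 31 = 1·28 + 3; 28 = 9·3 + 1; 3 = 3·1 + 0. Last nonzero remainder: 1.

1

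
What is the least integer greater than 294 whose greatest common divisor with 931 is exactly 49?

Multiples of 49 above 294: 49·7, 49·8, … . Need the cofactor coprime to 931/49 = 19.
Checking s = 7, 8, … the first with gcd(s, 19) = 1 is s = 7, giving 343.

343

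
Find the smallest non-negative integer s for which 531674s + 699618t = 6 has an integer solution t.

301965

gcd(531674, 699618) = 2 (Euclid: 699618 = 1·531674 + 167944; 531674 = 3·167944 + 27842; 167944 = 6·27842 + 892; 27842 = 31·892 + 190; 892 = 4·190 + 132; 190 = 1·132 + 58; 132 = 2·58 + 16; 58 = 3·16 + 10; 16 = 1·10 + 6; 10 = 1·6 + 4; 6 = 1·4 + 2; 4 = 2·2 + 0), and 2 | 6.
Extended Euclid: 531674·(-132551) + 699618·(100732) = 2. Scale by 3: s₀ = -397653.
General solution s = s₀ + 349809k; reducing mod 349809 gives s = 301965 (and t = -229478).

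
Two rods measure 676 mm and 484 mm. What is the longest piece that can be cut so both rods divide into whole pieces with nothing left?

4

676 = 2² · 13²
484 = 2² · 11²
Common: 2² = 4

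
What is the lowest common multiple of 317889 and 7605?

1589445

317889 = 3² · 11 · 13² · 19; 7605 = 3² · 5 · 13²
max exponents: 3² · 5 · 11 · 13² · 19 = 1589445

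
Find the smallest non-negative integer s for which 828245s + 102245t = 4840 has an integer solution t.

Reduce mod 102245: 828245s ≡ 4840 (mod 102245). With g = gcd(828245, 102245) = 605 dividing 4840, divide through: 1369s ≡ 8 (mod 169).
Since gcd(1369, 169) = 1, s ≡ 8·(1369)⁻¹ ≡ 80 (mod 169). Smallest non-negative: 80.

80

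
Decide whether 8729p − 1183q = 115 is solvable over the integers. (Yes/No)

By Bézout, 8729p − 1183q = 115 has integer solutions iff gcd(8729, 1183) | 115.
Euclid: 8729 = 7·1183 + 448; 1183 = 2·448 + 287; 448 = 1·287 + 161; 287 = 1·161 + 126; 161 = 1·126 + 35; 126 = 3·35 + 21; 35 = 1·21 + 14; 21 = 1·14 + 7; 14 = 2·7 + 0. gcd = 7; 115 mod 7 = 3. No.

No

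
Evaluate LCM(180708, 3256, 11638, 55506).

160790002824

180708 = 2² · 3 · 11 · 37²; 3256 = 2³ · 11 · 37; 11638 = 2 · 11 · 23²; 55506 = 2 · 3 · 11 · 29²
lcm takes max exponent of each prime: 2³ · 3 · 11 · 23² · 29² · 37² = 160790002824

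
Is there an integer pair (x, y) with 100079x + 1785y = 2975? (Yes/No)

gcd(100079, 1785): 100079 = 56·1785 + 119; 1785 = 15·119 + 0 → 119
119 divides 2975, so a solution exists.

Yes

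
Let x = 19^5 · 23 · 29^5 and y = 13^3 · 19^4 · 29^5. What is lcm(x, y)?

max exponent per prime: 13^3 · 19^5 · 23 · 29^5 = 2566350010852785781

2566350010852785781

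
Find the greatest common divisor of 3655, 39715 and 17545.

gcd(3655, 39715): 39715 = 10·3655 + 3165; 3655 = 1·3165 + 490; 3165 = 6·490 + 225; 490 = 2·225 + 40; 225 = 5·40 + 25; 40 = 1·25 + 15; 25 = 1·15 + 10; 15 = 1·10 + 5; 10 = 2·5 + 0 → 5
gcd(5, 17545): 17545 = 3509·5 + 0 → 5

5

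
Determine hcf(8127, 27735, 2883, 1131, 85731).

3

gcd(8127, 27735): 27735 = 3·8127 + 3354; 8127 = 2·3354 + 1419; 3354 = 2·1419 + 516; 1419 = 2·516 + 387; 516 = 1·387 + 129; 387 = 3·129 + 0 → 129
gcd(129, 2883): 2883 = 22·129 + 45; 129 = 2·45 + 39; 45 = 1·39 + 6; 39 = 6·6 + 3; 6 = 2·3 + 0 → 3
gcd(3, 1131): 1131 = 377·3 + 0 → 3
gcd(3, 85731): 85731 = 28577·3 + 0 → 3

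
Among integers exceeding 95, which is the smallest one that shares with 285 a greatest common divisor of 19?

285 = 19·15. Any x with gcd(x, 285) = 19 is a multiple of 19, say 19s, with s coprime to 15.
Need s > 95/19, so s ≥ 6. First s ≥ 6 with gcd(s, 15) = 1 is s = 7. Thus x = 19·7 = 133.

133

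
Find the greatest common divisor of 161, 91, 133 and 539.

gcd(161, 91): 161 = 1·91 + 70; 91 = 1·70 + 21; 70 = 3·21 + 7; 21 = 3·7 + 0 → 7
gcd(7, 133): 133 = 19·7 + 0 → 7
gcd(7, 539): 539 = 77·7 + 0 → 7

7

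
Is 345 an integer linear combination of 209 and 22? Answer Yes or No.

By Bézout, 209p − 22q = 345 has integer solutions iff gcd(209, 22) | 345.
Euclid: 209 = 9·22 + 11; 22 = 2·11 + 0. gcd = 11; 345 mod 11 = 4. No.

No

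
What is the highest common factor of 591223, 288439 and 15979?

591223 = 19 · 29² · 37; 288439 = 17 · 19² · 47; 15979 = 19 · 29²
gcd takes min exponent of each prime: 19 = 19

19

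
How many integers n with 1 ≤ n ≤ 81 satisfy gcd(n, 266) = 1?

266 = 2·7·19. Inclusion–exclusion on these primes:
81 − ⌊81/2⌋ − ⌊81/7⌋ − ⌊81/19⌋ + ⌊81/14⌋ + ⌊81/38⌋ + ⌊81/133⌋ − ⌊81/266⌋ = 33

33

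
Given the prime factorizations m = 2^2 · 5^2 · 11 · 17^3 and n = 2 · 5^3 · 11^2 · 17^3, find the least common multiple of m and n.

max exponent per prime: 2^2 · 5^3 · 11^2 · 17^3 = 297236500

297236500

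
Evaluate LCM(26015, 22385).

962555

gcd first: 26015 = 1·22385 + 3630; 22385 = 6·3630 + 605; 3630 = 6·605 + 0 → gcd = 605
lcm = 26015·22385/gcd = 582345775/605 = 962555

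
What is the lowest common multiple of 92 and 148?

3404

gcd first: 148 = 1·92 + 56; 92 = 1·56 + 36; 56 = 1·36 + 20; 36 = 1·20 + 16; 20 = 1·16 + 4; 16 = 4·4 + 0 → gcd = 4
lcm = 92·148/gcd = 13616/4 = 3404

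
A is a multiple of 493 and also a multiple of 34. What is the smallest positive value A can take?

986

gcd first: 493 = 14·34 + 17; 34 = 2·17 + 0 → gcd = 17
lcm = 493·34/gcd = 16762/17 = 986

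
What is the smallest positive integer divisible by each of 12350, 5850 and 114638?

6371006850

12350 = 2 · 5² · 13 · 19; 5850 = 2 · 3² · 5² · 13; 114638 = 2 · 31 · 43²
lcm takes max exponent of each prime: 2 · 3² · 5² · 13 · 19 · 31 · 43² = 6371006850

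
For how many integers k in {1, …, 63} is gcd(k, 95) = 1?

48

Prime factors of 95: 5, 19. Count integers ≤ 63 divisible by none of them.
By inclusion–exclusion: 63 − ⌊63/5⌋ − ⌊63/19⌋ + ⌊63/95⌋ = 48.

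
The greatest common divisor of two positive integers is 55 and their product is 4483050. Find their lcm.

81510

For any two positive integers, gcd × lcm equals their product. Hence lcm = 4483050 / 55 = 81510.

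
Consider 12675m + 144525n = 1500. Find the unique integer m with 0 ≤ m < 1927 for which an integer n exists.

1357

gcd(12675, 144525) = 75 (Euclid: 144525 = 11·12675 + 5100; 12675 = 2·5100 + 2475; 5100 = 2·2475 + 150; 2475 = 16·150 + 75; 150 = 2·75 + 0), and 75 | 1500.
Extended Euclid: 12675·(935) + 144525·(-82) = 75. Scale by 20: m₀ = 18700.
General solution m = m₀ + 1927t; reducing mod 1927 gives m = 1357 (and n = -119).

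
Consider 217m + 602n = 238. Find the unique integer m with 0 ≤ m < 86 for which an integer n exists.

76

gcd(217, 602) = 7 (Euclid: 602 = 2·217 + 168; 217 = 1·168 + 49; 168 = 3·49 + 21; 49 = 2·21 + 7; 21 = 3·7 + 0), and 7 | 238.
Extended Euclid: 217·(25) + 602·(-9) = 7. Scale by 34: m₀ = 850.
General solution m = m₀ + 86t; reducing mod 86 gives m = 76 (and n = -27).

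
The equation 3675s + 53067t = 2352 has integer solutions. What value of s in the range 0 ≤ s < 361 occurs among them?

275

gcd(3675, 53067) = 147 (Euclid: 53067 = 14·3675 + 1617; 3675 = 2·1617 + 441; 1617 = 3·441 + 294; 441 = 1·294 + 147; 294 = 2·147 + 0), and 147 | 2352.
Extended Euclid: 3675·(130) + 53067·(-9) = 147. Scale by 16: s₀ = 2080.
General solution s = s₀ + 361k; reducing mod 361 gives s = 275 (and t = -19).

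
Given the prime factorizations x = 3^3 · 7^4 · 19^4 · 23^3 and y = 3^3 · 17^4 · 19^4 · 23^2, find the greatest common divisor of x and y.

min exponent per shared prime: 3^3 · 19^4 · 23^2 = 1861374843

1861374843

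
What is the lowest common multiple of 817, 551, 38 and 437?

lcm(817, 551) = 817·551/gcd = 450167/19 = 23693
lcm(23693, 38) = 23693·38/gcd = 900334/19 = 47386
lcm(47386, 437) = 47386·437/gcd = 20707682/19 = 1089878

1089878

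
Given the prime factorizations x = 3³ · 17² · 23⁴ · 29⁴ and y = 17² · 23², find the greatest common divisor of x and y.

152881

min exponent per shared prime: 17² · 23² = 152881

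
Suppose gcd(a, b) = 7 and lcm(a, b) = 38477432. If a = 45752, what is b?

5887

Using ab = gcd(a,b)·lcm(a,b) = 7·38477432 = 269342024, we get b = 269342024/45752 = 5887.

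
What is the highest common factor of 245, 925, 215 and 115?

5

gcd(245, 925): 925 = 3·245 + 190; 245 = 1·190 + 55; 190 = 3·55 + 25; 55 = 2·25 + 5; 25 = 5·5 + 0 → 5
gcd(5, 215): 215 = 43·5 + 0 → 5
gcd(5, 115): 115 = 23·5 + 0 → 5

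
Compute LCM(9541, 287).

9541 = 7 · 29 · 47; 287 = 7 · 41
max exponents: 7 · 29 · 41 · 47 = 391181

391181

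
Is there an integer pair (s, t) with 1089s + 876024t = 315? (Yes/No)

By Bézout, 1089s + 876024t = 315 has integer solutions iff gcd(1089, 876024) | 315.
Euclid: 876024 = 804·1089 + 468; 1089 = 2·468 + 153; 468 = 3·153 + 9; 153 = 17·9 + 0. gcd = 9; 315 mod 9 = 0. Yes.

Yes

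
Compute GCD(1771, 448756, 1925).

gcd(1771, 448756): 448756 = 253·1771 + 693; 1771 = 2·693 + 385; 693 = 1·385 + 308; 385 = 1·308 + 77; 308 = 4·77 + 0 → 77
gcd(77, 1925): 1925 = 25·77 + 0 → 77

77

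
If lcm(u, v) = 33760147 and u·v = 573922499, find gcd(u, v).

17

gcd·lcm = product, so gcd = 573922499/33760147 = 17.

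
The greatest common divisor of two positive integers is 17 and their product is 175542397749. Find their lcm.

10326023397

For any two positive integers, gcd × lcm equals their product. Hence lcm = 175542397749 / 17 = 10326023397.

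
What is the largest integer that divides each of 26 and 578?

2

Euclid: 578 = 22·26 + 6; 26 = 4·6 + 2; 6 = 3·2 + 0. Last nonzero remainder: 2.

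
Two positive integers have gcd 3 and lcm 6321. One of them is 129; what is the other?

147

Using uv = gcd(u,v)·lcm(u,v) = 3·6321 = 18963, we get v = 18963/129 = 147.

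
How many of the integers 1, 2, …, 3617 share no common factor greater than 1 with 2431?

2431 = 11·13·17. Inclusion–exclusion on these primes:
3617 − ⌊3617/11⌋ − ⌊3617/13⌋ − ⌊3617/17⌋ + ⌊3617/143⌋ + ⌊3617/187⌋ + ⌊3617/221⌋ − ⌊3617/2431⌋ = 2858

2858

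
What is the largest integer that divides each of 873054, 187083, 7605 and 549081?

gcd(873054, 187083): 873054 = 4·187083 + 124722; 187083 = 1·124722 + 62361; 124722 = 2·62361 + 0 → 62361
gcd(62361, 7605): 62361 = 8·7605 + 1521; 7605 = 5·1521 + 0 → 1521
gcd(1521, 549081): 549081 = 361·1521 + 0 → 1521

1521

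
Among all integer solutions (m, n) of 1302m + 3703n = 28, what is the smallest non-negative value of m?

347

gcd(1302, 3703) = 7 (Euclid: 3703 = 2·1302 + 1099; 1302 = 1·1099 + 203; 1099 = 5·203 + 84; 203 = 2·84 + 35; 84 = 2·35 + 14; 35 = 2·14 + 7; 14 = 2·7 + 0), and 7 | 28.
Extended Euclid: 1302·(219) + 3703·(-77) = 7. Scale by 4: m₀ = 876.
General solution m = m₀ + 529t; reducing mod 529 gives m = 347 (and n = -122).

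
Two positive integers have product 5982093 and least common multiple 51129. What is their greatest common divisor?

From gcd × lcm = pq: gcd = 5982093 / 51129 = 117.

117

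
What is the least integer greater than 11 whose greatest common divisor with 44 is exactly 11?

Multiples of 11 above 11: 11·2, 11·3, … . Need the cofactor coprime to 44/11 = 4.
Checking s = 2, 3, … the first with gcd(s, 4) = 1 is s = 3, giving 33.

33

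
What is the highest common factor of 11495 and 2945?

95

11495 = 5 · 11² · 19
2945 = 5 · 19 · 31
Common: 5 · 19 = 95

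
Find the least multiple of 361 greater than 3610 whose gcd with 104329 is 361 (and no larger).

3971

104329 = 361·289. Any k with gcd(k, 104329) = 361 is a multiple of 361, say 361s, with s coprime to 289.
Need s > 3610/361, so s ≥ 11. First s ≥ 11 with gcd(s, 289) = 1 is s = 11. Thus k = 361·11 = 3971.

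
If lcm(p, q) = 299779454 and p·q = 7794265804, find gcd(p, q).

26

gcd·lcm = product, so gcd = 7794265804/299779454 = 26.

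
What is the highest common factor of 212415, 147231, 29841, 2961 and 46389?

21

212415 = 3 · 5 · 7² · 17²; 147231 = 3³ · 7 · 19 · 41; 29841 = 3 · 7³ · 29; 2961 = 3² · 7 · 47; 46389 = 3 · 7 · 47²
gcd takes min exponent of each prime: 3 · 7 = 21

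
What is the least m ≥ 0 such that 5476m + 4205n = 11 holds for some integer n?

Euclid: 5476 = 1·4205 + 1271; 4205 = 3·1271 + 392; 1271 = 3·392 + 95; 392 = 4·95 + 12; 95 = 7·12 + 11; 12 = 1·11 + 1; 11 = 11·1 + 0 → gcd = 1; 11 = 1·11.
Back-substitution yields 5476·(-354) + 4205·(461) = 1, so one solution is m = -354·11 = -3894, n = 461·11 = 5071.
Solutions in m differ by 4205/1 = 4205; the one in [0, 4205) is -3894 mod 4205 = 311.

311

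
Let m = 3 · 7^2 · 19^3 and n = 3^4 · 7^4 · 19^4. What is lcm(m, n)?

25344958401

max exponent per prime: 3^4 · 7^4 · 19^4 = 25344958401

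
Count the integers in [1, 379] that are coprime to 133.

Prime factors of 133: 7, 19. Count integers ≤ 379 divisible by none of them.
By inclusion–exclusion: 379 − ⌊379/7⌋ − ⌊379/19⌋ + ⌊379/133⌋ = 308.

308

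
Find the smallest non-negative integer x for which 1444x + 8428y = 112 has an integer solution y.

gcd(1444, 8428) = 4 (Euclid: 8428 = 5·1444 + 1208; 1444 = 1·1208 + 236; 1208 = 5·236 + 28; 236 = 8·28 + 12; 28 = 2·12 + 4; 12 = 3·4 + 0), and 4 | 112.
Extended Euclid: 1444·(-607) + 8428·(104) = 4. Scale by 28: x₀ = -16996.
General solution x = x₀ + 2107t; reducing mod 2107 gives x = 1967 (and y = -337).

1967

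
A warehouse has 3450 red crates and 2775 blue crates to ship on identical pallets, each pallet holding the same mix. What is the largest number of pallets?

75

Euclid: 3450 = 1·2775 + 675; 2775 = 4·675 + 75; 675 = 9·75 + 0. Last nonzero remainder: 75.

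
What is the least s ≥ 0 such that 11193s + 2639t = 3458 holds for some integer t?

gcd(11193, 2639) = 91 (Euclid: 11193 = 4·2639 + 637; 2639 = 4·637 + 91; 637 = 7·91 + 0), and 91 | 3458.
Extended Euclid: 11193·(-4) + 2639·(17) = 91. Scale by 38: s₀ = -152.
General solution s = s₀ + 29k; reducing mod 29 gives s = 22 (and t = -92).

22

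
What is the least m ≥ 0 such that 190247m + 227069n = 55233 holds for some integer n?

Euclid: 227069 = 1·190247 + 36822; 190247 = 5·36822 + 6137; 36822 = 6·6137 + 0 → gcd = 6137; 55233 = 6137·9.
Back-substitution yields 190247·(6) + 227069·(-5) = 6137, so one solution is m = 6·9 = 54, n = -5·9 = -45.
Solutions in m differ by 227069/6137 = 37; the one in [0, 37) is 54 mod 37 = 17.

17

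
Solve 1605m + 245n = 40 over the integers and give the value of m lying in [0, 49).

Euclid: 1605 = 6·245 + 135; 245 = 1·135 + 110; 135 = 1·110 + 25; 110 = 4·25 + 10; 25 = 2·10 + 5; 10 = 2·5 + 0 → gcd = 5; 40 = 5·8.
Back-substitution yields 1605·(20) + 245·(-131) = 5, so one solution is m = 20·8 = 160, n = -131·8 = -1048.
Solutions in m differ by 245/5 = 49; the one in [0, 49) is 160 mod 49 = 13.

13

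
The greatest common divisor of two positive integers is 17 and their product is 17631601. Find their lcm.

1037153

Since gcd(p,q)·lcm(p,q) = pq, lcm = 17631601/17 = 1037153.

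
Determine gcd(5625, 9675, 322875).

gcd(5625, 9675): 9675 = 1·5625 + 4050; 5625 = 1·4050 + 1575; 4050 = 2·1575 + 900; 1575 = 1·900 + 675; 900 = 1·675 + 225; 675 = 3·225 + 0 → 225
gcd(225, 322875): 322875 = 1435·225 + 0 → 225

225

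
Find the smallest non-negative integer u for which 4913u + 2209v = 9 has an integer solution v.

Reduce mod 2209: 4913u ≡ 9 (mod 2209). With g = gcd(4913, 2209) = 1 dividing 9, divide through: 4913u ≡ 9 (mod 2209).
Since gcd(4913, 2209) = 1, u ≡ 9·(4913)⁻¹ ≡ 241 (mod 2209). Smallest non-negative: 241.

241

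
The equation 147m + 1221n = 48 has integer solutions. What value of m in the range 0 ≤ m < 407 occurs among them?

gcd(147, 1221) = 3 (Euclid: 1221 = 8·147 + 45; 147 = 3·45 + 12; 45 = 3·12 + 9; 12 = 1·9 + 3; 9 = 3·3 + 0), and 3 | 48.
Extended Euclid: 147·(108) + 1221·(-13) = 3. Scale by 16: m₀ = 1728.
General solution m = m₀ + 407t; reducing mod 407 gives m = 100 (and n = -12).

100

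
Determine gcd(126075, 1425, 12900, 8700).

gcd(126075, 1425): 126075 = 88·1425 + 675; 1425 = 2·675 + 75; 675 = 9·75 + 0 → 75
gcd(75, 12900): 12900 = 172·75 + 0 → 75
gcd(75, 8700): 8700 = 116·75 + 0 → 75

75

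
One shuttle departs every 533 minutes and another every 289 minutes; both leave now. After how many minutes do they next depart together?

154037

gcd first: 533 = 1·289 + 244; 289 = 1·244 + 45; 244 = 5·45 + 19; 45 = 2·19 + 7; 19 = 2·7 + 5; 7 = 1·5 + 2; 5 = 2·2 + 1; 2 = 2·1 + 0 → gcd = 1
lcm = 533·289/gcd = 154037/1 = 154037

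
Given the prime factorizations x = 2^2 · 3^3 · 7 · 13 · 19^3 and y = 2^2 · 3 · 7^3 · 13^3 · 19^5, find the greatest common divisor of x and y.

7490028

min exponent per shared prime: 2^2 · 3 · 7 · 13 · 19^3 = 7490028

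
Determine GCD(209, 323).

209 = 11 · 19
323 = 17 · 19
Common: 19 = 19

19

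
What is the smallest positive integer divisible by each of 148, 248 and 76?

148 = 2² · 37; 248 = 2³ · 31; 76 = 2² · 19
lcm takes max exponent of each prime: 2³ · 19 · 31 · 37 = 174344

174344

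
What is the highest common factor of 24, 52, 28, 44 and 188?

4

24 = 2³ · 3; 52 = 2² · 13; 28 = 2² · 7; 44 = 2² · 11; 188 = 2² · 47
gcd takes min exponent of each prime: 2² = 4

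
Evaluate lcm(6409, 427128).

210574104

gcd first: 427128 = 66·6409 + 4134; 6409 = 1·4134 + 2275; 4134 = 1·2275 + 1859; 2275 = 1·1859 + 416; 1859 = 4·416 + 195; 416 = 2·195 + 26; 195 = 7·26 + 13; 26 = 2·13 + 0 → gcd = 13
lcm = 6409·427128/gcd = 2737463352/13 = 210574104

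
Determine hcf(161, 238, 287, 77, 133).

161 = 7 · 23; 238 = 2 · 7 · 17; 287 = 7 · 41; 77 = 7 · 11; 133 = 7 · 19
gcd takes min exponent of each prime: 7 = 7

7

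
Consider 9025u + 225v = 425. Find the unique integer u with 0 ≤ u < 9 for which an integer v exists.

Reduce mod 225: 9025u ≡ 425 (mod 225). With g = gcd(9025, 225) = 25 dividing 425, divide through: 361u ≡ 17 (mod 9).
Since gcd(361, 9) = 1, u ≡ 17·(361)⁻¹ ≡ 8 (mod 9). Smallest non-negative: 8.

8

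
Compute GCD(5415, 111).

Euclid: 5415 = 48·111 + 87; 111 = 1·87 + 24; 87 = 3·24 + 15; 24 = 1·15 + 9; 15 = 1·9 + 6; 9 = 1·6 + 3; 6 = 2·3 + 0. Last nonzero remainder: 3.

3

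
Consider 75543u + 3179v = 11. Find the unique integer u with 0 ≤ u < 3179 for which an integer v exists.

Euclid: 75543 = 23·3179 + 2426; 3179 = 1·2426 + 753; 2426 = 3·753 + 167; 753 = 4·167 + 85; 167 = 1·85 + 82; 85 = 1·82 + 3; 82 = 27·3 + 1; 3 = 3·1 + 0 → gcd = 1; 11 = 1·11.
Back-substitution yields 75543·(1047) + 3179·(-24880) = 1, so one solution is u = 1047·11 = 11517, v = -24880·11 = -273680.
Solutions in u differ by 3179/1 = 3179; the one in [0, 3179) is 11517 mod 3179 = 1980.

1980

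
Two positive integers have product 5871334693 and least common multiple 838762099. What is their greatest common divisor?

7

From gcd × lcm = pq: gcd = 5871334693 / 838762099 = 7.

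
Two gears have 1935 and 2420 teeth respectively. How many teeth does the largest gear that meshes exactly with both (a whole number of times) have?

Euclid: 2420 = 1·1935 + 485; 1935 = 3·485 + 480; 485 = 1·480 + 5; 480 = 96·5 + 0. Last nonzero remainder: 5.

5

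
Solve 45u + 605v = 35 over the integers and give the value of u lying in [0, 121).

Reduce mod 605: 45u ≡ 35 (mod 605). With g = gcd(45, 605) = 5 dividing 35, divide through: 9u ≡ 7 (mod 121).
Since gcd(9, 121) = 1, u ≡ 7·(9)⁻¹ ≡ 68 (mod 121). Smallest non-negative: 68.

68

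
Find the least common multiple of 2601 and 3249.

938961

gcd first: 3249 = 1·2601 + 648; 2601 = 4·648 + 9; 648 = 72·9 + 0 → gcd = 9
lcm = 2601·3249/gcd = 8450649/9 = 938961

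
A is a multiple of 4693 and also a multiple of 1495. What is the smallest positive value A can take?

539695

gcd first: 4693 = 3·1495 + 208; 1495 = 7·208 + 39; 208 = 5·39 + 13; 39 = 3·13 + 0 → gcd = 13
lcm = 4693·1495/gcd = 7016035/13 = 539695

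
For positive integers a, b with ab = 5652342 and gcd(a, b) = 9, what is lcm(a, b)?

gcd·lcm = product, so lcm = 5652342/9 = 628038.

628038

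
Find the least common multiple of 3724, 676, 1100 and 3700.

3724 = 2² · 7² · 19; 676 = 2² · 13²; 1100 = 2² · 5² · 11; 3700 = 2² · 5² · 37
lcm takes max exponent of each prime: 2² · 5² · 7² · 11 · 13² · 19 · 37 = 6403697300

6403697300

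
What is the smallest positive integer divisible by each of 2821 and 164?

2821 = 7 · 13 · 31; 164 = 2² · 41
max exponents: 2² · 7 · 13 · 31 · 41 = 462644

462644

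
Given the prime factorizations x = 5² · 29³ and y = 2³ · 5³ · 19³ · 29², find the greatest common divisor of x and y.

21025

min exponent per shared prime: 5² · 29² = 21025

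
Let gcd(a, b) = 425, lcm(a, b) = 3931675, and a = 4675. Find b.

a·b = gcd·lcm = 425·3931675 = 1670961875, so b = 1670961875/4675 = 357425.

357425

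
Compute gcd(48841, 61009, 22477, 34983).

gcd(48841, 61009): 61009 = 1·48841 + 12168; 48841 = 4·12168 + 169; 12168 = 72·169 + 0 → 169
gcd(169, 22477): 22477 = 133·169 + 0 → 169
gcd(169, 34983): 34983 = 207·169 + 0 → 169

169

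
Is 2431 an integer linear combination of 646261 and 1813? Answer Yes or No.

By Bézout, 646261u − 1813v = 2431 has integer solutions iff gcd(646261, 1813) | 2431.
Euclid: 646261 = 356·1813 + 833; 1813 = 2·833 + 147; 833 = 5·147 + 98; 147 = 1·98 + 49; 98 = 2·49 + 0. gcd = 49; 2431 mod 49 = 30. No.

No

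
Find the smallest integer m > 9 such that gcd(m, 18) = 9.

gcd(m, 18) = 9 forces 9 | m; write m = 9s. Then gcd(9s, 9·2) = 9·gcd(s, 2), so need gcd(s, 2) = 1.
9s > 9 gives s ≥ 2. The least s ≥ 2 coprime to 2 is 3, so m = 9·3 = 27.

27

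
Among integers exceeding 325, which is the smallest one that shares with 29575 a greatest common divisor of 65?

Multiples of 65 above 325: 65·6, 65·7, … . Need the cofactor coprime to 29575/65 = 455.
Checking s = 6, 7, … the first with gcd(s, 455) = 1 is s = 6, giving 390.

390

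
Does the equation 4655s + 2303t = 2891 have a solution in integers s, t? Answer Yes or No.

gcd(4655, 2303): 4655 = 2·2303 + 49; 2303 = 47·49 + 0 → 49
49 divides 2891, so a solution exists.

Yes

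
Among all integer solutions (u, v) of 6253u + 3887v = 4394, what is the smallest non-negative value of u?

Reduce mod 3887: 6253u ≡ 4394 (mod 3887). With g = gcd(6253, 3887) = 169 dividing 4394, divide through: 37u ≡ 26 (mod 23).
Since gcd(37, 23) = 1, u ≡ 26·(37)⁻¹ ≡ 15 (mod 23). Smallest non-negative: 15.

15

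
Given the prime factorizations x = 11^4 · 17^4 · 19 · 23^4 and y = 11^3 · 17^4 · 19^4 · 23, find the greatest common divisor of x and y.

48579739087

min exponent per shared prime: 11^3 · 17^4 · 19 · 23 = 48579739087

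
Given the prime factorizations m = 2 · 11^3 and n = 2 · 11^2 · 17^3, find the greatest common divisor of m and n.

242

min exponent per shared prime: 2 · 11^2 = 242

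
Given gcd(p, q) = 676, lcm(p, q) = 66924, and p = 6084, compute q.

7436

p·q = gcd·lcm = 676·66924 = 45240624, so q = 45240624/6084 = 7436.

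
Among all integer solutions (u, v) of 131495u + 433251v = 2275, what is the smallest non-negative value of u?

Reduce mod 433251: 131495u ≡ 2275 (mod 433251). With g = gcd(131495, 433251) = 91 dividing 2275, divide through: 1445u ≡ 25 (mod 4761).
Since gcd(1445, 4761) = 1, u ≡ 25·(1445)⁻¹ ≡ 1598 (mod 4761). Smallest non-negative: 1598.

1598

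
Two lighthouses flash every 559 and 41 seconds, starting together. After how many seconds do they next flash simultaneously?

gcd first: 559 = 13·41 + 26; 41 = 1·26 + 15; 26 = 1·15 + 11; 15 = 1·11 + 4; 11 = 2·4 + 3; 4 = 1·3 + 1; 3 = 3·1 + 0 → gcd = 1
lcm = 559·41/gcd = 22919/1 = 22919

22919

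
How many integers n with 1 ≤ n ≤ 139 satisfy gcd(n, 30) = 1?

Prime factors of 30: 2, 3, 5. Count integers ≤ 139 divisible by none of them.
By inclusion–exclusion: 139 − ⌊139/2⌋ − ⌊139/3⌋ − ⌊139/5⌋ + ⌊139/6⌋ + ⌊139/10⌋ + ⌊139/15⌋ − ⌊139/30⌋ = 38.

38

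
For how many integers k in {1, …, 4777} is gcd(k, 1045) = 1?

3291

1045 = 5·11·19. Inclusion–exclusion on these primes:
4777 − ⌊4777/5⌋ − ⌊4777/11⌋ − ⌊4777/19⌋ + ⌊4777/55⌋ + ⌊4777/95⌋ + ⌊4777/209⌋ − ⌊4777/1045⌋ = 3291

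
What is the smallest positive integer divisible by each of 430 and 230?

gcd first: 430 = 1·230 + 200; 230 = 1·200 + 30; 200 = 6·30 + 20; 30 = 1·20 + 10; 20 = 2·10 + 0 → gcd = 10
lcm = 430·230/gcd = 98900/10 = 9890

9890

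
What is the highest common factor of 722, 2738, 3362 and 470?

2

gcd(722, 2738): 2738 = 3·722 + 572; 722 = 1·572 + 150; 572 = 3·150 + 122; 150 = 1·122 + 28; 122 = 4·28 + 10; 28 = 2·10 + 8; 10 = 1·8 + 2; 8 = 4·2 + 0 → 2
gcd(2, 3362): 3362 = 1681·2 + 0 → 2
gcd(2, 470): 470 = 235·2 + 0 → 2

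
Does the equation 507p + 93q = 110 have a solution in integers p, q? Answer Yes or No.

gcd(507, 93): 507 = 5·93 + 42; 93 = 2·42 + 9; 42 = 4·9 + 6; 9 = 1·6 + 3; 6 = 2·3 + 0 → 3
3 does not divide 110, so a solution does not exist.

No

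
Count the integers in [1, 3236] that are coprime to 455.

Prime factors of 455: 5, 7, 13. Count integers ≤ 3236 divisible by none of them.
By inclusion–exclusion: 3236 − ⌊3236/5⌋ − ⌊3236/7⌋ − ⌊3236/13⌋ + ⌊3236/35⌋ + ⌊3236/65⌋ + ⌊3236/91⌋ − ⌊3236/455⌋ = 2048.

2048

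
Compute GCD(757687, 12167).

757687 = 7³ · 47²
12167 = 23³
Common: 1 = 1

1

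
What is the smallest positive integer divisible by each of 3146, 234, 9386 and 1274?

lcm(3146, 234) = 3146·234/gcd = 736164/26 = 28314
lcm(28314, 9386) = 28314·9386/gcd = 265755204/26 = 10221354
lcm(10221354, 1274) = 10221354·1274/gcd = 13022004996/26 = 500846346

500846346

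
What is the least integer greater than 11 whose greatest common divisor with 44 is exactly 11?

44 = 11·4. Any x with gcd(x, 44) = 11 is a multiple of 11, say 11s, with s coprime to 4.
Need s > 11/11, so s ≥ 2. First s ≥ 2 with gcd(s, 4) = 1 is s = 3. Thus x = 11·3 = 33.

33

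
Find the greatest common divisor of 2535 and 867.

3

2535 = 3 · 5 · 13²
867 = 3 · 17²
Common: 3 = 3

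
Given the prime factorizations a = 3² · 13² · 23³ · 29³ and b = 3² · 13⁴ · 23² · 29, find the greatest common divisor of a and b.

23333661

min exponent per shared prime: 3² · 13² · 23² · 29 = 23333661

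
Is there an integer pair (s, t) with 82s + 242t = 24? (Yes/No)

Yes

gcd(82, 242): 242 = 2·82 + 78; 82 = 1·78 + 4; 78 = 19·4 + 2; 4 = 2·2 + 0 → 2
2 divides 24, so a solution exists.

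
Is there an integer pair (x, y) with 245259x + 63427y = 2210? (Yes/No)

By Bézout, 245259x + 63427y = 2210 has integer solutions iff gcd(245259, 63427) | 2210.
Euclid: 245259 = 3·63427 + 54978; 63427 = 1·54978 + 8449; 54978 = 6·8449 + 4284; 8449 = 1·4284 + 4165; 4284 = 1·4165 + 119; 4165 = 35·119 + 0. gcd = 119; 2210 mod 119 = 68. No.

No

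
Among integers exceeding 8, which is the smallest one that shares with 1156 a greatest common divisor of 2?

Multiples of 2 above 8: 2·5, 2·6, … . Need the cofactor coprime to 1156/2 = 578.
Checking s = 5, 6, … the first with gcd(s, 578) = 1 is s = 5, giving 10.

10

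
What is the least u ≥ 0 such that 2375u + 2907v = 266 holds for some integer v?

gcd(2375, 2907) = 19 (Euclid: 2907 = 1·2375 + 532; 2375 = 4·532 + 247; 532 = 2·247 + 38; 247 = 6·38 + 19; 38 = 2·19 + 0), and 19 | 266.
Extended Euclid: 2375·(71) + 2907·(-58) = 19. Scale by 14: u₀ = 994.
General solution u = u₀ + 153t; reducing mod 153 gives u = 76 (and v = -62).

76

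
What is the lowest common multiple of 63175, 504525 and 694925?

2003468775

lcm(63175, 504525) = 63175·504525/gcd = 31873366875/175 = 182133525
lcm(182133525, 694925) = 182133525·694925/gcd = 126569139860625/63175 = 2003468775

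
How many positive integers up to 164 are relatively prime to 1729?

Prime factors of 1729: 7, 13, 19. Count integers ≤ 164 divisible by none of them.
By inclusion–exclusion: 164 − ⌊164/7⌋ − ⌊164/13⌋ − ⌊164/19⌋ + ⌊164/91⌋ + ⌊164/133⌋ + ⌊164/247⌋ − ⌊164/1729⌋ = 123.

123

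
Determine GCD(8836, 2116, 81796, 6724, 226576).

gcd(8836, 2116): 8836 = 4·2116 + 372; 2116 = 5·372 + 256; 372 = 1·256 + 116; 256 = 2·116 + 24; 116 = 4·24 + 20; 24 = 1·20 + 4; 20 = 5·4 + 0 → 4
gcd(4, 81796): 81796 = 20449·4 + 0 → 4
gcd(4, 6724): 6724 = 1681·4 + 0 → 4
gcd(4, 226576): 226576 = 56644·4 + 0 → 4

4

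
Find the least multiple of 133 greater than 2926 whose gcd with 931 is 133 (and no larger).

3059

931 = 133·7. Any m with gcd(m, 931) = 133 is a multiple of 133, say 133s, with s coprime to 7.
Need s > 2926/133, so s ≥ 23. First s ≥ 23 with gcd(s, 7) = 1 is s = 23. Thus m = 133·23 = 3059.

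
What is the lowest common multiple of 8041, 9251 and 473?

8041 = 11 · 17 · 43; 9251 = 11 · 29²; 473 = 11 · 43
lcm takes max exponent of each prime: 11 · 17 · 29² · 43 = 6762481

6762481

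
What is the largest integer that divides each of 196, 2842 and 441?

49

gcd(196, 2842): 2842 = 14·196 + 98; 196 = 2·98 + 0 → 98
gcd(98, 441): 441 = 4·98 + 49; 98 = 2·49 + 0 → 49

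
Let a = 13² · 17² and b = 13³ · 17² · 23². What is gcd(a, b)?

min exponent per shared prime: 13² · 17² = 48841

48841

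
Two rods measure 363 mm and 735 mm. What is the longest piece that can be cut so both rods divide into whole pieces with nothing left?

Euclid: 735 = 2·363 + 9; 363 = 40·9 + 3; 9 = 3·3 + 0. Last nonzero remainder: 3.

3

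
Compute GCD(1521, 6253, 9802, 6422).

169

1521 = 3² · 13²; 6253 = 13² · 37; 9802 = 2 · 13² · 29; 6422 = 2 · 13² · 19
gcd takes min exponent of each prime: 13² = 169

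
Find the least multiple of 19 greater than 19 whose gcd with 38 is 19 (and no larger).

Multiples of 19 above 19: 19·2, 19·3, … . Need the cofactor coprime to 38/19 = 2.
Checking s = 2, 3, … the first with gcd(s, 2) = 1 is s = 3, giving 57.

57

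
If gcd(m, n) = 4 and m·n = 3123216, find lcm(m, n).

780804

gcd·lcm = product, so lcm = 3123216/4 = 780804.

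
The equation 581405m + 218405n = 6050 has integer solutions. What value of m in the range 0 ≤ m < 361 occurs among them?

355

Reduce mod 218405: 581405m ≡ 6050 (mod 218405). With g = gcd(581405, 218405) = 605 dividing 6050, divide through: 961m ≡ 10 (mod 361).
Since gcd(961, 361) = 1, m ≡ 10·(961)⁻¹ ≡ 355 (mod 361). Smallest non-negative: 355.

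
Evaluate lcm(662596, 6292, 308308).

422073652

662596 = 2² · 11² · 37²; 6292 = 2² · 11² · 13; 308308 = 2² · 7² · 11² · 13
lcm takes max exponent of each prime: 2² · 7² · 11² · 13 · 37² = 422073652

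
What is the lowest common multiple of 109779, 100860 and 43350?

109779 = 3 · 23 · 37 · 43; 100860 = 2² · 3 · 5 · 41²; 43350 = 2 · 3 · 5² · 17²
lcm takes max exponent of each prime: 2² · 3 · 5² · 17² · 23 · 37 · 41² · 43 = 5333162621100

5333162621100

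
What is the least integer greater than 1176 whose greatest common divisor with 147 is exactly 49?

1225

Multiples of 49 above 1176: 49·25, 49·26, … . Need the cofactor coprime to 147/49 = 3.
Checking s = 25, 26, … the first with gcd(s, 3) = 1 is s = 25, giving 1225.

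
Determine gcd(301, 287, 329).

7

gcd(301, 287): 301 = 1·287 + 14; 287 = 20·14 + 7; 14 = 2·7 + 0 → 7
gcd(7, 329): 329 = 47·7 + 0 → 7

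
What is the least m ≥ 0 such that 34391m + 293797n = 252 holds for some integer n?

Reduce mod 293797: 34391m ≡ 252 (mod 293797). With g = gcd(34391, 293797) = 7 dividing 252, divide through: 4913m ≡ 36 (mod 41971).
Since gcd(4913, 41971) = 1, m ≡ 36·(4913)⁻¹ ≡ 5382 (mod 41971). Smallest non-negative: 5382.

5382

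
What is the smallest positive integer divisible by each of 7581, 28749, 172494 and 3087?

3051246366

7581 = 3 · 7 · 19²; 28749 = 3 · 7 · 37²; 172494 = 2 · 3² · 7 · 37²; 3087 = 3² · 7³
lcm takes max exponent of each prime: 2 · 3² · 7³ · 19² · 37² = 3051246366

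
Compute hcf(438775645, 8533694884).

Euclid: 8533694884 = 19·438775645 + 196957629; 438775645 = 2·196957629 + 44860387; 196957629 = 4·44860387 + 17516081; 44860387 = 2·17516081 + 9828225; 17516081 = 1·9828225 + 7687856; 9828225 = 1·7687856 + 2140369; 7687856 = 3·2140369 + 1266749; 2140369 = 1·1266749 + 873620; 1266749 = 1·873620 + 393129; 873620 = 2·393129 + 87362; 393129 = 4·87362 + 43681; 87362 = 2·43681 + 0. Last nonzero remainder: 43681.

43681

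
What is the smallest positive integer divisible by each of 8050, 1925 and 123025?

62250650

8050 = 2 · 5² · 7 · 23; 1925 = 5² · 7 · 11; 123025 = 5² · 7 · 19 · 37
lcm takes max exponent of each prime: 2 · 5² · 7 · 11 · 19 · 23 · 37 = 62250650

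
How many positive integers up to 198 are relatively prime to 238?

238 = 2·7·17. Inclusion–exclusion on these primes:
198 − ⌊198/2⌋ − ⌊198/7⌋ − ⌊198/17⌋ + ⌊198/14⌋ + ⌊198/34⌋ + ⌊198/119⌋ − ⌊198/238⌋ = 80

80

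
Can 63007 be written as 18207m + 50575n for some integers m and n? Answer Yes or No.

No

By Bézout, 18207m + 50575n = 63007 has integer solutions iff gcd(18207, 50575) | 63007.
Euclid: 50575 = 2·18207 + 14161; 18207 = 1·14161 + 4046; 14161 = 3·4046 + 2023; 4046 = 2·2023 + 0. gcd = 2023; 63007 mod 2023 = 294. No.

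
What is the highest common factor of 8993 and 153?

17

8993 = 17 · 23²
153 = 3² · 17
Common: 17 = 17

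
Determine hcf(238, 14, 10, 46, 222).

238 = 2 · 7 · 17; 14 = 2 · 7; 10 = 2 · 5; 46 = 2 · 23; 222 = 2 · 3 · 37
gcd takes min exponent of each prime: 2 = 2

2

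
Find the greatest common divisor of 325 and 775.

25

325 = 5² · 13
775 = 5² · 31
Common: 5² = 25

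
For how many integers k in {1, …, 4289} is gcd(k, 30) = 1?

1144

30 = 2·3·5. Inclusion–exclusion on these primes:
4289 − ⌊4289/2⌋ − ⌊4289/3⌋ − ⌊4289/5⌋ + ⌊4289/6⌋ + ⌊4289/10⌋ + ⌊4289/15⌋ − ⌊4289/30⌋ = 1144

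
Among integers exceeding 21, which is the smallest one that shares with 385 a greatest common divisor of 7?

385 = 7·55. Any x with gcd(x, 385) = 7 is a multiple of 7, say 7s, with s coprime to 55.
Need s > 21/7, so s ≥ 4. First s ≥ 4 with gcd(s, 55) = 1 is s = 4. Thus x = 7·4 = 28.

28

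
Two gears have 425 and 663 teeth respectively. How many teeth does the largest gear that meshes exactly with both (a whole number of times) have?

425 = 5² · 17
663 = 3 · 13 · 17
Common: 17 = 17

17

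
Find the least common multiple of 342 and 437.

7866

gcd first: 437 = 1·342 + 95; 342 = 3·95 + 57; 95 = 1·57 + 38; 57 = 1·38 + 19; 38 = 2·19 + 0 → gcd = 19
lcm = 342·437/gcd = 149454/19 = 7866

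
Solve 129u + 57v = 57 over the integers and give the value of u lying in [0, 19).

0

Euclid: 129 = 2·57 + 15; 57 = 3·15 + 12; 15 = 1·12 + 3; 12 = 4·3 + 0 → gcd = 3; 57 = 3·19.
Back-substitution yields 129·(4) + 57·(-9) = 3, so one solution is u = 4·19 = 76, v = -9·19 = -171.
Solutions in u differ by 57/3 = 19; the one in [0, 19) is 76 mod 19 = 0.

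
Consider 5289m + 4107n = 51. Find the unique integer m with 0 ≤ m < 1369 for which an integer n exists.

622

Euclid: 5289 = 1·4107 + 1182; 4107 = 3·1182 + 561; 1182 = 2·561 + 60; 561 = 9·60 + 21; 60 = 2·21 + 18; 21 = 1·18 + 3; 18 = 6·3 + 0 → gcd = 3; 51 = 3·17.
Back-substitution yields 5289·(-205) + 4107·(264) = 3, so one solution is m = -205·17 = -3485, n = 264·17 = 4488.
Solutions in m differ by 4107/3 = 1369; the one in [0, 1369) is -3485 mod 1369 = 622.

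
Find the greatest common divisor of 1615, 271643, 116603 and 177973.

gcd(1615, 271643): 271643 = 168·1615 + 323; 1615 = 5·323 + 0 → 323
gcd(323, 116603): 116603 = 361·323 + 0 → 323
gcd(323, 177973): 177973 = 551·323 + 0 → 323

323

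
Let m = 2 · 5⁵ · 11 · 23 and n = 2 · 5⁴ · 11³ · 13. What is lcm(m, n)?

max exponent per prime: 2 · 5⁵ · 11³ · 13 · 23 = 2487306250

2487306250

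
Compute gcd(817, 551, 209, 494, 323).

gcd(817, 551): 817 = 1·551 + 266; 551 = 2·266 + 19; 266 = 14·19 + 0 → 19
gcd(19, 209): 209 = 11·19 + 0 → 19
gcd(19, 494): 494 = 26·19 + 0 → 19
gcd(19, 323): 323 = 17·19 + 0 → 19

19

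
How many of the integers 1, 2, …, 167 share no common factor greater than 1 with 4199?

138

4199 = 13·17·19. Inclusion–exclusion on these primes:
167 − ⌊167/13⌋ − ⌊167/17⌋ − ⌊167/19⌋ + ⌊167/221⌋ + ⌊167/247⌋ + ⌊167/323⌋ − ⌊167/4199⌋ = 138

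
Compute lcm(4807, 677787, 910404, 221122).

lcm(4807, 677787) = 4807·677787/gcd = 3258122109/4807 = 677787
lcm(677787, 910404) = 677787·910404/gcd = 617059995948/627 = 984146724
lcm(984146724, 221122) = 984146724·221122/gcd = 217616491904328/9614 = 22635374652

22635374652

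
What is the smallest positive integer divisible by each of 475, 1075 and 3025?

2471425

475 = 5² · 19; 1075 = 5² · 43; 3025 = 5² · 11²
lcm takes max exponent of each prime: 5² · 11² · 19 · 43 = 2471425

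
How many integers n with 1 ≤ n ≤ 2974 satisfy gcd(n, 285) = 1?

1504

285 = 3·5·19. Inclusion–exclusion on these primes:
2974 − ⌊2974/3⌋ − ⌊2974/5⌋ − ⌊2974/19⌋ + ⌊2974/15⌋ + ⌊2974/57⌋ + ⌊2974/95⌋ − ⌊2974/285⌋ = 1504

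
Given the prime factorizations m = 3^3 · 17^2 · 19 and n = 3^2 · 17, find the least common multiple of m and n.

max exponent per prime: 3^3 · 17^2 · 19 = 148257

148257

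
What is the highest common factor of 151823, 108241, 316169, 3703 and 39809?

gcd(151823, 108241): 151823 = 1·108241 + 43582; 108241 = 2·43582 + 21077; 43582 = 2·21077 + 1428; 21077 = 14·1428 + 1085; 1428 = 1·1085 + 343; 1085 = 3·343 + 56; 343 = 6·56 + 7; 56 = 8·7 + 0 → 7
gcd(7, 316169): 316169 = 45167·7 + 0 → 7
gcd(7, 3703): 3703 = 529·7 + 0 → 7
gcd(7, 39809): 39809 = 5687·7 + 0 → 7

7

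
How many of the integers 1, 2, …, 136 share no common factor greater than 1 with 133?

133 = 7·19. Inclusion–exclusion on these primes:
136 − ⌊136/7⌋ − ⌊136/19⌋ + ⌊136/133⌋ = 111

111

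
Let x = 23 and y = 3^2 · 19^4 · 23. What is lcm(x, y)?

26976447

max exponent per prime: 3^2 · 19^4 · 23 = 26976447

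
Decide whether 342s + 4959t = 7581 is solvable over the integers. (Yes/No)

No

gcd(342, 4959): 4959 = 14·342 + 171; 342 = 2·171 + 0 → 171
171 does not divide 7581, so a solution does not exist.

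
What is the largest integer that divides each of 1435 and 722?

1

1435 = 5 · 7 · 41
722 = 2 · 19²
Common: 1 = 1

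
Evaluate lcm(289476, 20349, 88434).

11126589012

289476 = 2² · 3² · 11 · 17 · 43; 20349 = 3² · 7 · 17 · 19; 88434 = 2 · 3² · 17³
lcm takes max exponent of each prime: 2² · 3² · 7 · 11 · 17³ · 19 · 43 = 11126589012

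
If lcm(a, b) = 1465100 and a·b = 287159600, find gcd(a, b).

196

gcd·lcm = product, so gcd = 287159600/1465100 = 196.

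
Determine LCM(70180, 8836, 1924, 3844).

71660122096420

lcm(70180, 8836) = 70180·8836/gcd = 620110480/4 = 155027620
lcm(155027620, 1924) = 155027620·1924/gcd = 298273140880/4 = 74568285220
lcm(74568285220, 3844) = 74568285220·3844/gcd = 286640488385680/4 = 71660122096420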